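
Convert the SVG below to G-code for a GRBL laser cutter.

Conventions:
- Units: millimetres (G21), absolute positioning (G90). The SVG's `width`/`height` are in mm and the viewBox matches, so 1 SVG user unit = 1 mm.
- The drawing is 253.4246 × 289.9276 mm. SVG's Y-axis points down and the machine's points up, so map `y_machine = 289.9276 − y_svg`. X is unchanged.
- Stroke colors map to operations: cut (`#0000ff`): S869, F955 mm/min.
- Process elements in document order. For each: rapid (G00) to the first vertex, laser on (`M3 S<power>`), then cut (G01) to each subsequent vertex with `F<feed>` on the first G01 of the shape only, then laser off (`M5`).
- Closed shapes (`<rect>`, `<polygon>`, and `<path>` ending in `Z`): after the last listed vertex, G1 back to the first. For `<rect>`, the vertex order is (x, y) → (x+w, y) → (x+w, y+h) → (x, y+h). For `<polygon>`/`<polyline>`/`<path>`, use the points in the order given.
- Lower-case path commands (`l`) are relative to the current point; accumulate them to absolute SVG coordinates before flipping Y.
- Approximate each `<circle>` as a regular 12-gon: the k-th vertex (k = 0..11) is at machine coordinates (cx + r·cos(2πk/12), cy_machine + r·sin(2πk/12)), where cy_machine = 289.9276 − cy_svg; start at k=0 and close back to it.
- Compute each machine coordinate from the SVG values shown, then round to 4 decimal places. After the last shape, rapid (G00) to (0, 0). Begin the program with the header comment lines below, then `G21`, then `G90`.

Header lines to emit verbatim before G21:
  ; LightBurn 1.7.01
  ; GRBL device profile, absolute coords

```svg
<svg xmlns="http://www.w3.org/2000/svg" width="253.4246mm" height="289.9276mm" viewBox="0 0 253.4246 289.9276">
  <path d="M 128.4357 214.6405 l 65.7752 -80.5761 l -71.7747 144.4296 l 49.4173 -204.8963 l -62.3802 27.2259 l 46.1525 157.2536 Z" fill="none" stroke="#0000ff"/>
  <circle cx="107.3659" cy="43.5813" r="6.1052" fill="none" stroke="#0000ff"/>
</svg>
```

viewBox `0 0 253.4246 289.9276` with mm width/height → 1 unit = 1 mm. Flip: y_m = 289.9276 − y_svg.

**Shape 1** — `<path>` closed polygon, stroke `#0000ff` → cut (S869, F955). Machine vertices: (128.4357,75.2871) → (194.2109,155.8632) → (122.4362,11.4336) → (171.8535,216.3299) → (109.4733,189.1040) → (155.6258,31.8504) → (128.4357,75.2871). Closed: final G1 returns to the first vertex.

**Shape 2** — `<circle>` circle, stroke `#0000ff` → cut (S869, F955). Machine vertices: (113.4711,246.3463) → (112.6532,249.3989) → (110.4185,251.6336) → (107.3659,252.4515) → (104.3133,251.6336) → (102.0786,249.3989) → (101.2607,246.3463) → (102.0786,243.2937) → (104.3133,241.0590) → (107.3659,240.2411) → (110.4185,241.0590) → (112.6532,243.2937) → (113.4711,246.3463). Closed: final G1 returns to the first vertex.

; LightBurn 1.7.01
; GRBL device profile, absolute coords
G21
G90
G00 X128.4357 Y75.2871
M3 S869
G01 X194.2109 Y155.8632 F955
G01 X122.4362 Y11.4336
G01 X171.8535 Y216.3299
G01 X109.4733 Y189.1040
G01 X155.6258 Y31.8504
G01 X128.4357 Y75.2871
M5
G00 X113.4711 Y246.3463
M3 S869
G01 X112.6532 Y249.3989 F955
G01 X110.4185 Y251.6336
G01 X107.3659 Y252.4515
G01 X104.3133 Y251.6336
G01 X102.0786 Y249.3989
G01 X101.2607 Y246.3463
G01 X102.0786 Y243.2937
G01 X104.3133 Y241.0590
G01 X107.3659 Y240.2411
G01 X110.4185 Y241.0590
G01 X112.6532 Y243.2937
G01 X113.4711 Y246.3463
M5
G00 X0.0000 Y0.0000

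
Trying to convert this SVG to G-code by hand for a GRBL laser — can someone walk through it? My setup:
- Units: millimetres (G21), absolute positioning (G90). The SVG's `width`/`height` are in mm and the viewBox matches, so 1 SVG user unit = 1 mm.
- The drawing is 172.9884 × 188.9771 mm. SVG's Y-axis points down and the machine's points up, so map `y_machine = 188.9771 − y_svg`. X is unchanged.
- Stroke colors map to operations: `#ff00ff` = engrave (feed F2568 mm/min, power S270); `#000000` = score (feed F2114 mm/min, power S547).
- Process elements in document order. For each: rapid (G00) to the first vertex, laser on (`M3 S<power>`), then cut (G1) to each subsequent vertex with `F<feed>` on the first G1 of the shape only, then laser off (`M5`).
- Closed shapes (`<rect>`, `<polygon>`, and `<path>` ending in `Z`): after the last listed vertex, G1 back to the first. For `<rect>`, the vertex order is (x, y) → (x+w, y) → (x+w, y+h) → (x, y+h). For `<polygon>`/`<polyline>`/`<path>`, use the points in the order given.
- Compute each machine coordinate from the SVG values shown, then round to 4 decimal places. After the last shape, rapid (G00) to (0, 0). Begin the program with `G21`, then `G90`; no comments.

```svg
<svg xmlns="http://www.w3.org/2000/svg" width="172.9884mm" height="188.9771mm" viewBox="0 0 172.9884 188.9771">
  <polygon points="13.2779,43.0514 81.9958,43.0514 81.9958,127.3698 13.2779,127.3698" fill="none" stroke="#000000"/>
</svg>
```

G21
G90
G00 X13.2779 Y145.9257
M3 S547
G1 X81.9958 Y145.9257 F2114
G1 X81.9958 Y61.6073
G1 X13.2779 Y61.6073
G1 X13.2779 Y145.9257
M5
G00 X0.0000 Y0.0000

Since the viewBox matches the mm dimensions, user units are millimetres directly. The only transform is the Y-flip y_m = 188.9771 − y_svg.

Shape 1 is a rectangle drawn with `<polygon>`. Its stroke #000000 means score at S547, F2114. After flipping Y the toolpath is (13.2779,145.9257) → (81.9958,145.9257) → (81.9958,61.6073) → (13.2779,61.6073) → (13.2779,145.9257), returning to the start.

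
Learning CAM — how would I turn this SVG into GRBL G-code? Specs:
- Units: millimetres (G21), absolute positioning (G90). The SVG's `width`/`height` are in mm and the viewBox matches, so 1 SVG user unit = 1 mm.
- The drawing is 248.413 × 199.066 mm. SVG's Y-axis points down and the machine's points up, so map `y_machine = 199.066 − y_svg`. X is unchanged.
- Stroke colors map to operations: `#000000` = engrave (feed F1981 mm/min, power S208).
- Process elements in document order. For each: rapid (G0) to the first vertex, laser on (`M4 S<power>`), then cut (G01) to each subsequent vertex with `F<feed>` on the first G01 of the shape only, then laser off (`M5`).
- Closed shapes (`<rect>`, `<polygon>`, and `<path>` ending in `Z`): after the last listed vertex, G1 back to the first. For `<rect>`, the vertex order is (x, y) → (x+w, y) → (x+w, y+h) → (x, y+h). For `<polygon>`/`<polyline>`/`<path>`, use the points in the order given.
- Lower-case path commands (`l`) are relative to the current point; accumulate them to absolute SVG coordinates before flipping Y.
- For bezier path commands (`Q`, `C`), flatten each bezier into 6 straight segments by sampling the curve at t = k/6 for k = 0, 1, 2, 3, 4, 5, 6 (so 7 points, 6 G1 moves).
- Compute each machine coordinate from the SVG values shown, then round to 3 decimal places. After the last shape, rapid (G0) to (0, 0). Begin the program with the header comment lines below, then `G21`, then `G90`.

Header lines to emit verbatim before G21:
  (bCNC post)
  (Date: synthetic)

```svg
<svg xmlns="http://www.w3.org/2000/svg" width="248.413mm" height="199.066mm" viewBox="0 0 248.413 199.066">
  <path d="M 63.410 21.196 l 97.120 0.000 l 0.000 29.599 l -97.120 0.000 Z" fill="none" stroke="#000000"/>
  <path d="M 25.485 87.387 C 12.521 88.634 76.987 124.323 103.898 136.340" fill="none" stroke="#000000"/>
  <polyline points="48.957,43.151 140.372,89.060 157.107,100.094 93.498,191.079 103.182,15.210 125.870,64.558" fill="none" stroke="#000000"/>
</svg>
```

(bCNC post)
(Date: synthetic)
G21
G90
G0 X63.410 Y177.870
M4 S208
G01 X160.530 Y177.870 F1981
G01 X160.530 Y148.271
G01 X63.410 Y148.271
G01 X63.410 Y177.870
M5
G0 X25.485 Y111.679
M4 S208
G01 X24.923 Y108.454 F1981
G01 X34.072 Y101.104
G01 X49.738 Y91.241
G01 X68.727 Y80.481
G01 X87.845 Y70.438
G01 X103.898 Y62.726
M5
G0 X48.957 Y155.915
M4 S208
G01 X140.372 Y110.006 F1981
G01 X157.107 Y98.972
G01 X93.498 Y7.987
G01 X103.182 Y183.856
G01 X125.870 Y134.508
M5
G0 X0.000 Y0.000

Since the viewBox matches the mm dimensions, user units are millimetres directly. The only transform is the Y-flip y_m = 199.066 − y_svg.

Shape 1 is a rectangle drawn with `<path>`. Its stroke #000000 means engrave at S208, F1981. After flipping Y the toolpath is (63.410,177.870) → (160.530,177.870) → (160.530,148.271) → (63.410,148.271) → (63.410,177.870), returning to the start.

Shape 2 is a cubic bezier drawn with `<path>`. Its stroke #000000 means engrave at S208, F1981. After flipping Y the toolpath is (25.485,111.679) → (24.923,108.454) → (34.072,101.104) → (49.738,91.241) → (68.727,80.481) → (87.845,70.438) → (103.898,62.726).

Shape 3 is a open polyline drawn with `<polyline>`. Its stroke #000000 means engrave at S208, F1981. After flipping Y the toolpath is (48.957,155.915) → (140.372,110.006) → (157.107,98.972) → (93.498,7.987) → (103.182,183.856) → (125.870,134.508).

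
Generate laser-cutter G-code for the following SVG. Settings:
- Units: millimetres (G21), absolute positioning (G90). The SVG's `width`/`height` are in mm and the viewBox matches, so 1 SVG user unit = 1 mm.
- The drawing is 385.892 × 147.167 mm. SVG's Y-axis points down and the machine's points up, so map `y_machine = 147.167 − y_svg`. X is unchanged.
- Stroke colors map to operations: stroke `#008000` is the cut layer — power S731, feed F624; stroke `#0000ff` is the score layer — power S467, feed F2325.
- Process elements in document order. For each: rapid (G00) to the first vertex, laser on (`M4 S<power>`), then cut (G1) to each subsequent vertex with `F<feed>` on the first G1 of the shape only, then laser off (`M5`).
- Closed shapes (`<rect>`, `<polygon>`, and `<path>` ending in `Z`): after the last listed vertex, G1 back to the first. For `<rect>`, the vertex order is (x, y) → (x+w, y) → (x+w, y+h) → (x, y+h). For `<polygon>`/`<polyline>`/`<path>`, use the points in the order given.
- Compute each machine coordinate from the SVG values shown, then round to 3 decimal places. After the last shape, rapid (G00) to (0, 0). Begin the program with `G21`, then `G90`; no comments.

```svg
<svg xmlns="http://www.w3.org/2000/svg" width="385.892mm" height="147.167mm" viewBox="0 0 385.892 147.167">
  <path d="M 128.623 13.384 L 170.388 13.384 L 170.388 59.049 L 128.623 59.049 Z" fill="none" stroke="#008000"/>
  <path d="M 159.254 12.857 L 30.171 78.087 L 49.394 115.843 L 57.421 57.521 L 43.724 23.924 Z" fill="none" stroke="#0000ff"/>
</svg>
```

G21
G90
G00 X128.623 Y133.783
M4 S731
G1 X170.388 Y133.783 F624
G1 X170.388 Y88.118
G1 X128.623 Y88.118
G1 X128.623 Y133.783
M5
G00 X159.254 Y134.310
M4 S467
G1 X30.171 Y69.080 F2325
G1 X49.394 Y31.324
G1 X57.421 Y89.646
G1 X43.724 Y123.243
G1 X159.254 Y134.310
M5
G00 X0.000 Y0.000

1 u = 1 mm; y_m = 147.167 − y.

[1] `<path>` rectangle, #008000→cut S731 F624: (128.623,133.783) → (170.388,133.783) → (170.388,88.118) → (128.623,88.118) → (128.623,133.783) (closed)

[2] `<path>` closed polygon, #0000ff→score S467 F2325: (159.254,134.310) → (30.171,69.080) → (49.394,31.324) → (57.421,89.646) → (43.724,123.243) → (159.254,134.310) (closed)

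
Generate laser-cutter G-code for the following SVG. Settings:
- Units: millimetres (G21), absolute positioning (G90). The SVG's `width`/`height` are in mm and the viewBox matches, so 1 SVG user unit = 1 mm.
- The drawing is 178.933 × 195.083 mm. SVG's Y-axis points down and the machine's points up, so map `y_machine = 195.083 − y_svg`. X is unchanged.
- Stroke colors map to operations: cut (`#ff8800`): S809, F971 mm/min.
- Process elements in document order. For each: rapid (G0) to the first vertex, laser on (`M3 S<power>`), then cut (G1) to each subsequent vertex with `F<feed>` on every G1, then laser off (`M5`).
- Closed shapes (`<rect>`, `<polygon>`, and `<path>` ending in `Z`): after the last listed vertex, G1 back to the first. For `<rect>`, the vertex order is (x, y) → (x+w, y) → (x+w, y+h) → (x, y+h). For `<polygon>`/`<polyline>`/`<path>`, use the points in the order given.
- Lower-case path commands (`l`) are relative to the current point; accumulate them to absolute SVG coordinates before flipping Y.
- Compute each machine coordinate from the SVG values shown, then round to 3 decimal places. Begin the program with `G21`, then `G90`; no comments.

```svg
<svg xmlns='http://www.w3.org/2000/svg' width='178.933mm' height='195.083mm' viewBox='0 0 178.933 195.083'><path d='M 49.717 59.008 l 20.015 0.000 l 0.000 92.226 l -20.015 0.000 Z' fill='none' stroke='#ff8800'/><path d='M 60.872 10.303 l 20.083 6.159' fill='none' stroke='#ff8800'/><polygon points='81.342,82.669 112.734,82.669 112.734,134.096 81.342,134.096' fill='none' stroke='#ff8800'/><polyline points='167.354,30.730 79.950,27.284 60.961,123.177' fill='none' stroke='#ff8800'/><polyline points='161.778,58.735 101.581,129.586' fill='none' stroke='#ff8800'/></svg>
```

G21
G90
G0 X49.717 Y136.075
M3 S809
G1 X69.732 Y136.075 F971
G1 X69.732 Y43.849 F971
G1 X49.717 Y43.849 F971
G1 X49.717 Y136.075 F971
M5
G0 X60.872 Y184.780
M3 S809
G1 X80.955 Y178.621 F971
M5
G0 X81.342 Y112.414
M3 S809
G1 X112.734 Y112.414 F971
G1 X112.734 Y60.987 F971
G1 X81.342 Y60.987 F971
G1 X81.342 Y112.414 F971
M5
G0 X167.354 Y164.353
M3 S809
G1 X79.950 Y167.799 F971
G1 X60.961 Y71.906 F971
M5
G0 X161.778 Y136.348
M3 S809
G1 X101.581 Y65.497 F971
M5

Since the viewBox matches the mm dimensions, user units are millimetres directly. The only transform is the Y-flip y_m = 195.083 − y_svg.

Shape 1 is a rectangle drawn with `<path>`. Its stroke #ff8800 means cut at S809, F971. After flipping Y the toolpath is (49.717,136.075) → (69.732,136.075) → (69.732,43.849) → (49.717,43.849) → (49.717,136.075), returning to the start.

Shape 2 is a line segment drawn with `<path>`. Its stroke #ff8800 means cut at S809, F971. After flipping Y the toolpath is (60.872,184.780) → (80.955,178.621).

Shape 3 is a rectangle drawn with `<polygon>`. Its stroke #ff8800 means cut at S809, F971. After flipping Y the toolpath is (81.342,112.414) → (112.734,112.414) → (112.734,60.987) → (81.342,60.987) → (81.342,112.414), returning to the start.

Shape 4 is a open polyline drawn with `<polyline>`. Its stroke #ff8800 means cut at S809, F971. After flipping Y the toolpath is (167.354,164.353) → (79.950,167.799) → (60.961,71.906).

Shape 5 is a line segment drawn with `<polyline>`. Its stroke #ff8800 means cut at S809, F971. After flipping Y the toolpath is (161.778,136.348) → (101.581,65.497).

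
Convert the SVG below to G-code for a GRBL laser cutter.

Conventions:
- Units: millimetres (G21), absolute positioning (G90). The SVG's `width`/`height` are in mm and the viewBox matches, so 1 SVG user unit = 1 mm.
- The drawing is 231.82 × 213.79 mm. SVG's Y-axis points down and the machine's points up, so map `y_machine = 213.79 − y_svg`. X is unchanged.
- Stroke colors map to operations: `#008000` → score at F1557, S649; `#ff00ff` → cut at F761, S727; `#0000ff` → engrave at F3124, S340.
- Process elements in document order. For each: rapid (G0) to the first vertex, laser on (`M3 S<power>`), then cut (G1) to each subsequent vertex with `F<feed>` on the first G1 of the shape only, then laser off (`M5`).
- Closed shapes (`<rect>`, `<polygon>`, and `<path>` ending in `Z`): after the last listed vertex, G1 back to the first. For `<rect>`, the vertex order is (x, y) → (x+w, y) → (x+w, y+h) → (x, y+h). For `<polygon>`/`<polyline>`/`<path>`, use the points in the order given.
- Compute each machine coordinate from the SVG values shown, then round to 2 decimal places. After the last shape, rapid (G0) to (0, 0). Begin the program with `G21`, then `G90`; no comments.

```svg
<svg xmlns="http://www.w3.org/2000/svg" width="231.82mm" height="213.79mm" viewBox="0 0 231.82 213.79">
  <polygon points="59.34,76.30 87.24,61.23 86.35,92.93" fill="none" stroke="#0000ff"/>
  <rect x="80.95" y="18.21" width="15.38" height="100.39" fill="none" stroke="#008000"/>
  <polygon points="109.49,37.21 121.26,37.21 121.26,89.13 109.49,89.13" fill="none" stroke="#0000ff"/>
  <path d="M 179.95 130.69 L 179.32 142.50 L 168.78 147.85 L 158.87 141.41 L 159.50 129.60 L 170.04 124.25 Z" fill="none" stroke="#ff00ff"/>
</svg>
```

viewBox `0 0 231.82 213.79` with mm width/height → 1 unit = 1 mm. Flip: y_m = 213.79 − y_svg.

**Shape 1** — `<polygon>` regular polygon, stroke `#0000ff` → engrave (S340, F3124). Machine vertices: (59.34,137.49) → (87.24,152.56) → (86.35,120.86) → (59.34,137.49). Closed: final G1 returns to the first vertex.

**Shape 2** — `<rect>` rectangle, stroke `#008000` → score (S649, F1557). Machine vertices: (80.95,195.58) → (96.33,195.58) → (96.33,95.19) → (80.95,95.19) → (80.95,195.58). Closed: final G1 returns to the first vertex.

**Shape 3** — `<polygon>` rectangle, stroke `#0000ff` → engrave (S340, F3124). Machine vertices: (109.49,176.58) → (121.26,176.58) → (121.26,124.66) → (109.49,124.66) → (109.49,176.58). Closed: final G1 returns to the first vertex.

**Shape 4** — `<path>` regular polygon, stroke `#ff00ff` → cut (S727, F761). Machine vertices: (179.95,83.10) → (179.32,71.29) → (168.78,65.94) → (158.87,72.38) → (159.50,84.19) → (170.04,89.54) → (179.95,83.10). Closed: final G1 returns to the first vertex.

G21
G90
G0 X59.34 Y137.49
M3 S340
G1 X87.24 Y152.56 F3124
G1 X86.35 Y120.86
G1 X59.34 Y137.49
M5
G0 X80.95 Y195.58
M3 S649
G1 X96.33 Y195.58 F1557
G1 X96.33 Y95.19
G1 X80.95 Y95.19
G1 X80.95 Y195.58
M5
G0 X109.49 Y176.58
M3 S340
G1 X121.26 Y176.58 F3124
G1 X121.26 Y124.66
G1 X109.49 Y124.66
G1 X109.49 Y176.58
M5
G0 X179.95 Y83.10
M3 S727
G1 X179.32 Y71.29 F761
G1 X168.78 Y65.94
G1 X158.87 Y72.38
G1 X159.50 Y84.19
G1 X170.04 Y89.54
G1 X179.95 Y83.10
M5
G0 X0.00 Y0.00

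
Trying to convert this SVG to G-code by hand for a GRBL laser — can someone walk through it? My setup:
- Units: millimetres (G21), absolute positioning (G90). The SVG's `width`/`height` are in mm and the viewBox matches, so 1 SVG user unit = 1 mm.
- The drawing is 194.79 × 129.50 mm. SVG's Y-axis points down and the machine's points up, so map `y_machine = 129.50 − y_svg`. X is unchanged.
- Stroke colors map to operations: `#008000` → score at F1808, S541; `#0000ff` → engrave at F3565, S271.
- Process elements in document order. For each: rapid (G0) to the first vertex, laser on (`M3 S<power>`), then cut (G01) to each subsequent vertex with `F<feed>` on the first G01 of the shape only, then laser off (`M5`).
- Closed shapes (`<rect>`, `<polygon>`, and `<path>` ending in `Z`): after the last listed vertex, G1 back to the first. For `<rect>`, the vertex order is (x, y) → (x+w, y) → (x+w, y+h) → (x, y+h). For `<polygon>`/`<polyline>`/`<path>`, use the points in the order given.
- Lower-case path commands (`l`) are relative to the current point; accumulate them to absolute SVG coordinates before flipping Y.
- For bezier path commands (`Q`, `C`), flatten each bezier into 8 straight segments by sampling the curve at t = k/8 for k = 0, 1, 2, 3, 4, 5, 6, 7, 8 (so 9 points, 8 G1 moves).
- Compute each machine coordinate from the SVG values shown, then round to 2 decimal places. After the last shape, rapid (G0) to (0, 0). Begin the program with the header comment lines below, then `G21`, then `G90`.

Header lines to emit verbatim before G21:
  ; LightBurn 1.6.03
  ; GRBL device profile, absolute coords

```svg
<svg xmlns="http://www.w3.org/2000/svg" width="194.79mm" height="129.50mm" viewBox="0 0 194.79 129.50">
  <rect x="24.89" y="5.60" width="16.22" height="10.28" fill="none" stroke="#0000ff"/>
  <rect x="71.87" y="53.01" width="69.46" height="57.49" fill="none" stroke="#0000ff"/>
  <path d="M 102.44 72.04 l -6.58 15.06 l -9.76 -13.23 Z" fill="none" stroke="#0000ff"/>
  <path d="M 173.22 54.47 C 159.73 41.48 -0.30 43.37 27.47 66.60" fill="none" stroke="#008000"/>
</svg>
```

Since the viewBox matches the mm dimensions, user units are millimetres directly. The only transform is the Y-flip y_m = 129.50 − y_svg.

Shape 1 is a rectangle drawn with `<rect>`. Its stroke #0000ff means engrave at S271, F3565. After flipping Y the toolpath is (24.89,123.90) → (41.11,123.90) → (41.11,113.62) → (24.89,113.62) → (24.89,123.90), returning to the start.

Shape 2 is a rectangle drawn with `<rect>`. Its stroke #0000ff means engrave at S271, F3565. After flipping Y the toolpath is (71.87,76.49) → (141.33,76.49) → (141.33,19.00) → (71.87,19.00) → (71.87,76.49), returning to the start.

Shape 3 is a regular polygon drawn with `<path>`. Its stroke #0000ff means engrave at S271, F3565. After flipping Y the toolpath is (102.44,57.46) → (95.86,42.40) → (86.10,55.63) → (102.44,57.46), returning to the start.

Shape 4 is a cubic bezier drawn with `<path>`. Its stroke #008000 means score at S541, F1808. After flipping Y the toolpath is (173.22,75.03) → (161.95,79.19) → (140.85,81.88) → (113.85,83.03) → (84.87,82.55) → (57.83,80.37) → (36.63,76.42) → (25.21,70.62) → (27.47,62.90).

; LightBurn 1.6.03
; GRBL device profile, absolute coords
G21
G90
G0 X24.89 Y123.90
M3 S271
G01 X41.11 Y123.90 F3565
G01 X41.11 Y113.62
G01 X24.89 Y113.62
G01 X24.89 Y123.90
M5
G0 X71.87 Y76.49
M3 S271
G01 X141.33 Y76.49 F3565
G01 X141.33 Y19.00
G01 X71.87 Y19.00
G01 X71.87 Y76.49
M5
G0 X102.44 Y57.46
M3 S271
G01 X95.86 Y42.40 F3565
G01 X86.10 Y55.63
G01 X102.44 Y57.46
M5
G0 X173.22 Y75.03
M3 S541
G01 X161.95 Y79.19 F1808
G01 X140.85 Y81.88
G01 X113.85 Y83.03
G01 X84.87 Y82.55
G01 X57.83 Y80.37
G01 X36.63 Y76.42
G01 X25.21 Y70.62
G01 X27.47 Y62.90
M5
G0 X0.00 Y0.00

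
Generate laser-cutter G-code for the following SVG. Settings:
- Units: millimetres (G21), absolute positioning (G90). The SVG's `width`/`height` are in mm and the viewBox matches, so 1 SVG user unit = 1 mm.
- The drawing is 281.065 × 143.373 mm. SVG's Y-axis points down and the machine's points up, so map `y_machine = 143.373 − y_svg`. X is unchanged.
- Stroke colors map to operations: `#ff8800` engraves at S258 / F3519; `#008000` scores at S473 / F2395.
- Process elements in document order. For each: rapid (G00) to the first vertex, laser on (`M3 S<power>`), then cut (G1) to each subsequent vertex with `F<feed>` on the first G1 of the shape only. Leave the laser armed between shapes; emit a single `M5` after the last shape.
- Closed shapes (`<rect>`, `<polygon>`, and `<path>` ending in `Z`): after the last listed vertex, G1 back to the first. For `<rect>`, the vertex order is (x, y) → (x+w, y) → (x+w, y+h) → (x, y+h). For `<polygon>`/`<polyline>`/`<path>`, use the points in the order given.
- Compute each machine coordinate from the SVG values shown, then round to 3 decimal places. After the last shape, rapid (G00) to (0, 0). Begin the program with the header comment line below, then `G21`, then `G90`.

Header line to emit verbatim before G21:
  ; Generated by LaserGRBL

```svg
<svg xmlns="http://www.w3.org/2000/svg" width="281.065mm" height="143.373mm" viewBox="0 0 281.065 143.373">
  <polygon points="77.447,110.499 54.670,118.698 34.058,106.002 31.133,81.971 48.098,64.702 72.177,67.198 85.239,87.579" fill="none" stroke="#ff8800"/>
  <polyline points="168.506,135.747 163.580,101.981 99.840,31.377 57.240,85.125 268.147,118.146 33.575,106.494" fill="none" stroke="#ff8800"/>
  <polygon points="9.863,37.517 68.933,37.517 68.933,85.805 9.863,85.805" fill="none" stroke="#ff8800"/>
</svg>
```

; Generated by LaserGRBL
G21
G90
G00 X77.447 Y32.874
M3 S258
G1 X54.670 Y24.675 F3519
G1 X34.058 Y37.371
G1 X31.133 Y61.402
G1 X48.098 Y78.671
G1 X72.177 Y76.175
G1 X85.239 Y55.794
G1 X77.447 Y32.874
G00 X168.506 Y7.626
M3 S258
G1 X163.580 Y41.392 F3519
G1 X99.840 Y111.996
G1 X57.240 Y58.248
G1 X268.147 Y25.227
G1 X33.575 Y36.879
G00 X9.863 Y105.856
M3 S258
G1 X68.933 Y105.856 F3519
G1 X68.933 Y57.568
G1 X9.863 Y57.568
G1 X9.863 Y105.856
M5
G00 X0.000 Y0.000

Since the viewBox matches the mm dimensions, user units are millimetres directly. The only transform is the Y-flip y_m = 143.373 − y_svg.

Shape 1 is a regular polygon drawn with `<polygon>`. Its stroke #ff8800 means engrave at S258, F3519. After flipping Y the toolpath is (77.447,32.874) → (54.670,24.675) → (34.058,37.371) → (31.133,61.402) → (48.098,78.671) → (72.177,76.175) → (85.239,55.794) → (77.447,32.874), returning to the start.

Shape 2 is a open polyline drawn with `<polyline>`. Its stroke #ff8800 means engrave at S258, F3519. After flipping Y the toolpath is (168.506,7.626) → (163.580,41.392) → (99.840,111.996) → (57.240,58.248) → (268.147,25.227) → (33.575,36.879).

Shape 3 is a rectangle drawn with `<polygon>`. Its stroke #ff8800 means engrave at S258, F3519. After flipping Y the toolpath is (9.863,105.856) → (68.933,105.856) → (68.933,57.568) → (9.863,57.568) → (9.863,105.856), returning to the start.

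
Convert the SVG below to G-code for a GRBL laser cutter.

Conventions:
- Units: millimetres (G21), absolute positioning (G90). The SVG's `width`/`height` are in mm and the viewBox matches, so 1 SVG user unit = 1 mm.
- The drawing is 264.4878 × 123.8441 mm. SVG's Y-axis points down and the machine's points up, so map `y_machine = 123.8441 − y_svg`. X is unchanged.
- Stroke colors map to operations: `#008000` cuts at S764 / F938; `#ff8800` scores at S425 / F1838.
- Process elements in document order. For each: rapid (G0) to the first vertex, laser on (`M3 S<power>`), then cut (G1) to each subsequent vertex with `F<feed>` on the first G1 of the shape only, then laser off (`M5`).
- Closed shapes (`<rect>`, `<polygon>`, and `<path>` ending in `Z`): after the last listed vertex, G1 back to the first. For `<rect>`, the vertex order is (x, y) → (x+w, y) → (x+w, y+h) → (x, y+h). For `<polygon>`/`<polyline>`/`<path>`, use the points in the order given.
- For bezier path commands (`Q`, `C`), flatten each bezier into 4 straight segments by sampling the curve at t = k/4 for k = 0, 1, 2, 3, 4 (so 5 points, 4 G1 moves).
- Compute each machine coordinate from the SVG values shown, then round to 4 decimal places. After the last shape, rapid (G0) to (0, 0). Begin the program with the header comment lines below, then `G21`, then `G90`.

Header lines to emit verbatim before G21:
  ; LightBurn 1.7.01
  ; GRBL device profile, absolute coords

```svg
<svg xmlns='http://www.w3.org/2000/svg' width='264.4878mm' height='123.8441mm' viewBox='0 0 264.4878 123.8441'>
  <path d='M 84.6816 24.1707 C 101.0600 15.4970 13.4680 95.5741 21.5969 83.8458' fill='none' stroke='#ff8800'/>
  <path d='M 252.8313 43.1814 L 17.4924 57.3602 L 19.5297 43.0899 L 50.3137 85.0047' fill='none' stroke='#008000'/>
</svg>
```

viewBox `0 0 264.4878 123.8441` with mm width/height → 1 unit = 1 mm. Flip: y_m = 123.8441 − y_svg.

**Shape 1** — `<path>` cubic bezier, stroke `#ff8800` → score (S425, F1838). Control points (SVG): P0=(84.6816,24.1707), P1=(101.0600,15.4970), P2=(13.4680,95.5741), P3=(21.5969,83.8458); sampled at t=k/4. Machine vertices: (84.6816,99.6734) → (80.5911,92.3591) → (56.2328,68.6904) → (30.3277,45.5944) → (21.5969,39.9983). Open path.

**Shape 2** — `<path>` open polyline, stroke `#008000` → cut (S764, F938). Machine vertices: (252.8313,80.6627) → (17.4924,66.4839) → (19.5297,80.7542) → (50.3137,38.8394). Open path.

; LightBurn 1.7.01
; GRBL device profile, absolute coords
G21
G90
G0 X84.6816 Y99.6734
M3 S425
G1 X80.5911 Y92.3591 F1838
G1 X56.2328 Y68.6904
G1 X30.3277 Y45.5944
G1 X21.5969 Y39.9983
M5
G0 X252.8313 Y80.6627
M3 S764
G1 X17.4924 Y66.4839 F938
G1 X19.5297 Y80.7542
G1 X50.3137 Y38.8394
M5
G0 X0.0000 Y0.0000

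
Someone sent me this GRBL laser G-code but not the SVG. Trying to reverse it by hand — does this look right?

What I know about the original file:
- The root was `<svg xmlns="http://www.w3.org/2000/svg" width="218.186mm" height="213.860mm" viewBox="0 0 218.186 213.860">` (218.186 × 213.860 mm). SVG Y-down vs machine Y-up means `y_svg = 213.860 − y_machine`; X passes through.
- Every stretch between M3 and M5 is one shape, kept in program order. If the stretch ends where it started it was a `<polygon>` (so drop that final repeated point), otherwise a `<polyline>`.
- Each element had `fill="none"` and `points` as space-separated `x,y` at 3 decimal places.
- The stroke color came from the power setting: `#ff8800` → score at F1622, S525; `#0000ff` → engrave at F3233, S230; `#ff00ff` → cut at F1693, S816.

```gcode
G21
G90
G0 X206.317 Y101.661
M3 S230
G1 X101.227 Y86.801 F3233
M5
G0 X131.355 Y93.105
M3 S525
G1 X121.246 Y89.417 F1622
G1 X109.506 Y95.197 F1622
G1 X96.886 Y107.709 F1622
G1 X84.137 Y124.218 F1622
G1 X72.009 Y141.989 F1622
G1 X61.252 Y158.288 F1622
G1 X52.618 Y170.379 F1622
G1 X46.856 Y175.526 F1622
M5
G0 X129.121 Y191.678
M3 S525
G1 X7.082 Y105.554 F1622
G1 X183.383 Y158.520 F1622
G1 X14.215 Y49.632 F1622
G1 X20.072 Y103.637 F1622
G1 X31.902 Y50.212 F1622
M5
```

Each laser-on run becomes one SVG element. Flip Y back into SVG space with y_svg = 213.860 − y_machine.

Run 1: the run's S230 means `#0000ff` (engrave). The run is open, so emit a `<polyline>` with points (Y-flipped): 206.317,112.199 101.227,127.059.

Run 2: the run's S525 means `#ff8800` (score). The run is open, so emit a `<polyline>` with points (Y-flipped): 131.355,120.755 121.246,124.443 109.506,118.663 96.886,106.151 84.137,89.642 72.009,71.871 61.252,55.572 52.618,43.481 46.856,38.334.

Run 3: S525 ⇒ score layer `#ff8800`. The run is open, so emit a `<polyline>` with points (Y-flipped): 129.121,22.182 7.082,108.306 183.383,55.340 14.215,164.228 20.072,110.223 31.902,163.648.

<svg xmlns="http://www.w3.org/2000/svg" width="218.186mm" height="213.860mm" viewBox="0 0 218.186 213.860">
  <polyline points="206.317,112.199 101.227,127.059" fill="none" stroke="#0000ff"/>
  <polyline points="131.355,120.755 121.246,124.443 109.506,118.663 96.886,106.151 84.137,89.642 72.009,71.871 61.252,55.572 52.618,43.481 46.856,38.334" fill="none" stroke="#ff8800"/>
  <polyline points="129.121,22.182 7.082,108.306 183.383,55.340 14.215,164.228 20.072,110.223 31.902,163.648" fill="none" stroke="#ff8800"/>
</svg>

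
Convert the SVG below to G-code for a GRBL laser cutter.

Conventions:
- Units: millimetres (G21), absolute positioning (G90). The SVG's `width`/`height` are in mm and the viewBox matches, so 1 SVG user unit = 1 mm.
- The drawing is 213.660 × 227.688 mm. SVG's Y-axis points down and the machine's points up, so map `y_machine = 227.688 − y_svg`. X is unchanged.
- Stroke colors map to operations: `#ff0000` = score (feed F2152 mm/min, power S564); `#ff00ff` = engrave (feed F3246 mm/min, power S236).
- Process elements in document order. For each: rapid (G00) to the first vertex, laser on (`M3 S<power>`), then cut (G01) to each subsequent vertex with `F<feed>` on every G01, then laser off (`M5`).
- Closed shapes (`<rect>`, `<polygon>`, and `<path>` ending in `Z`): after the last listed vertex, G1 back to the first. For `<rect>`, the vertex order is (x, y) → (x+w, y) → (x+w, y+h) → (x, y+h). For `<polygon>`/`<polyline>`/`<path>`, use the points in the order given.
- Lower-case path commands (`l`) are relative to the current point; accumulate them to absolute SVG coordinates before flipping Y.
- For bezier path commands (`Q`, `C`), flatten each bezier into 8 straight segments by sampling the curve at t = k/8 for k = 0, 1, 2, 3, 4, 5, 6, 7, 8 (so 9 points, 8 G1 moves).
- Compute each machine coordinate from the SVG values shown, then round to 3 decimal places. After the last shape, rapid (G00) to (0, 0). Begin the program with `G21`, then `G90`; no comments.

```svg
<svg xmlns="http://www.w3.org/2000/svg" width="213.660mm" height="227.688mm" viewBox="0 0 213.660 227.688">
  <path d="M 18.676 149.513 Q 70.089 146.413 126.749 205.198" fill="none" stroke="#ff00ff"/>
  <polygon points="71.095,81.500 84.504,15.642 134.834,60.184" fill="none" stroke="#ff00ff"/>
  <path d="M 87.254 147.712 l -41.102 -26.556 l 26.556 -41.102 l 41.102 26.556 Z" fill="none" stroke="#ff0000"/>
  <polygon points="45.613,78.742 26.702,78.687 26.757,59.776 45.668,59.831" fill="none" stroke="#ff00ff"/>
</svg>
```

viewBox `0 0 213.660 227.688` with mm width/height → 1 unit = 1 mm. Flip: y_m = 227.688 − y_svg.

**Shape 1** — `<path>` quadratic bezier, stroke `#ff00ff` → engrave (S236, F3246). Control points (SVG): P0=(18.676,149.513), P1=(70.089,146.413), P2=(126.749,205.198); sampled at t=k/8. Machine vertices: (18.676,78.175) → (31.611,77.983) → (44.710,75.857) → (57.974,71.797) → (71.401,65.804) → (84.992,57.876) → (98.747,48.015) → (112.666,36.219) → (126.749,22.490). Open path.

**Shape 2** — `<polygon>` regular polygon, stroke `#ff00ff` → engrave (S236, F3246). Machine vertices: (71.095,146.188) → (84.504,212.046) → (134.834,167.504) → (71.095,146.188). Closed: final G1 returns to the first vertex.

**Shape 3** — `<path>` regular polygon, stroke `#ff0000` → score (S564, F2152). Machine vertices: (87.254,79.976) → (46.152,106.532) → (72.708,147.634) → (113.810,121.078) → (87.254,79.976). Closed: final G1 returns to the first vertex.

**Shape 4** — `<polygon>` regular polygon, stroke `#ff00ff` → engrave (S236, F3246). Machine vertices: (45.613,148.946) → (26.702,149.001) → (26.757,167.912) → (45.668,167.857) → (45.613,148.946). Closed: final G1 returns to the first vertex.

G21
G90
G00 X18.676 Y78.175
M3 S236
G01 X31.611 Y77.983 F3246
G01 X44.710 Y75.857 F3246
G01 X57.974 Y71.797 F3246
G01 X71.401 Y65.804 F3246
G01 X84.992 Y57.876 F3246
G01 X98.747 Y48.015 F3246
G01 X112.666 Y36.219 F3246
G01 X126.749 Y22.490 F3246
M5
G00 X71.095 Y146.188
M3 S236
G01 X84.504 Y212.046 F3246
G01 X134.834 Y167.504 F3246
G01 X71.095 Y146.188 F3246
M5
G00 X87.254 Y79.976
M3 S564
G01 X46.152 Y106.532 F2152
G01 X72.708 Y147.634 F2152
G01 X113.810 Y121.078 F2152
G01 X87.254 Y79.976 F2152
M5
G00 X45.613 Y148.946
M3 S236
G01 X26.702 Y149.001 F3246
G01 X26.757 Y167.912 F3246
G01 X45.668 Y167.857 F3246
G01 X45.613 Y148.946 F3246
M5
G00 X0.000 Y0.000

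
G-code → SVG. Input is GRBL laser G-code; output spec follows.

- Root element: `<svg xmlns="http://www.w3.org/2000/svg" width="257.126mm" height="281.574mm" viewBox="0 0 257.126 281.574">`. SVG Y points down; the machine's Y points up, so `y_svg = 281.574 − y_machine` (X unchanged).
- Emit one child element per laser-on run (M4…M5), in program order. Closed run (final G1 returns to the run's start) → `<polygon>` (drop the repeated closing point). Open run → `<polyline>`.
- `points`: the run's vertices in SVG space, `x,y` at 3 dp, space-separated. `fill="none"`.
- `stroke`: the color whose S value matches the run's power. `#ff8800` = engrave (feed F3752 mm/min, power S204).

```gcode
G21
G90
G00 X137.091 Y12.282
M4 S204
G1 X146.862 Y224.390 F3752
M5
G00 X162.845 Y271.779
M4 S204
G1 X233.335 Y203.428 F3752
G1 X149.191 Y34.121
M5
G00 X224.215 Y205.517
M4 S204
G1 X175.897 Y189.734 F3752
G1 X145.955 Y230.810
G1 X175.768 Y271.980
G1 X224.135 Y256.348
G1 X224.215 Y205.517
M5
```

<svg xmlns="http://www.w3.org/2000/svg" width="257.126mm" height="281.574mm" viewBox="0 0 257.126 281.574">
  <polyline points="137.091,269.292 146.862,57.184" fill="none" stroke="#ff8800"/>
  <polyline points="162.845,9.795 233.335,78.146 149.191,247.453" fill="none" stroke="#ff8800"/>
  <polygon points="224.215,76.057 175.897,91.840 145.955,50.764 175.768,9.594 224.135,25.226" fill="none" stroke="#ff8800"/>
</svg>

y_svg = 281.574 − y_m. Every run uses S204, so all elements get stroke `#ff8800` (engrave).

[1] open run; points: 137.091,269.292 146.862,57.184

[2] open run; points: 162.845,9.795 233.335,78.146 149.191,247.453

[3] closed run; points: 224.215,76.057 175.897,91.840 145.955,50.764 175.768,9.594 224.135,25.226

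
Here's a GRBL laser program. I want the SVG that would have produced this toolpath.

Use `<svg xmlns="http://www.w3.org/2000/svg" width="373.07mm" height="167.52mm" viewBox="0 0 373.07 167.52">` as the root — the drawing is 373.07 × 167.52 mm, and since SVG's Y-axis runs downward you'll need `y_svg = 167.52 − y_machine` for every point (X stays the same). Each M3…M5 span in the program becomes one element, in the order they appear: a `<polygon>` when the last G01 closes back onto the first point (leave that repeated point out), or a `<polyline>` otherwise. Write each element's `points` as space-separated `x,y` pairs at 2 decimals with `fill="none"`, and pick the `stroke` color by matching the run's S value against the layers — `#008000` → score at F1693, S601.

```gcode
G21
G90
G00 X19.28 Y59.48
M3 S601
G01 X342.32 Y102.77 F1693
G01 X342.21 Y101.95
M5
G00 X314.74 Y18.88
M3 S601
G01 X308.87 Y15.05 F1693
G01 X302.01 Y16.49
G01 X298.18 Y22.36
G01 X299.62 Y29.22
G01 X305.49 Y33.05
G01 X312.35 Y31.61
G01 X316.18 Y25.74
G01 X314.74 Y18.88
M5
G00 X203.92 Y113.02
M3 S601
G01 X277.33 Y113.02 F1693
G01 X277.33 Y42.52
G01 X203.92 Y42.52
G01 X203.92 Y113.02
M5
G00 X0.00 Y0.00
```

y_svg = 167.52 − y_m. Every run uses S601, so all elements get stroke `#008000` (score).

[1] open run; points: 19.28,108.04 342.32,64.75 342.21,65.57

[2] closed run; points: 314.74,148.64 308.87,152.47 302.01,151.03 298.18,145.16 299.62,138.30 305.49,134.47 312.35,135.91 316.18,141.78

[3] closed run; points: 203.92,54.50 277.33,54.50 277.33,125.00 203.92,125.00

<svg xmlns="http://www.w3.org/2000/svg" width="373.07mm" height="167.52mm" viewBox="0 0 373.07 167.52">
  <polyline points="19.28,108.04 342.32,64.75 342.21,65.57" fill="none" stroke="#008000"/>
  <polygon points="314.74,148.64 308.87,152.47 302.01,151.03 298.18,145.16 299.62,138.30 305.49,134.47 312.35,135.91 316.18,141.78" fill="none" stroke="#008000"/>
  <polygon points="203.92,54.50 277.33,54.50 277.33,125.00 203.92,125.00" fill="none" stroke="#008000"/>
</svg>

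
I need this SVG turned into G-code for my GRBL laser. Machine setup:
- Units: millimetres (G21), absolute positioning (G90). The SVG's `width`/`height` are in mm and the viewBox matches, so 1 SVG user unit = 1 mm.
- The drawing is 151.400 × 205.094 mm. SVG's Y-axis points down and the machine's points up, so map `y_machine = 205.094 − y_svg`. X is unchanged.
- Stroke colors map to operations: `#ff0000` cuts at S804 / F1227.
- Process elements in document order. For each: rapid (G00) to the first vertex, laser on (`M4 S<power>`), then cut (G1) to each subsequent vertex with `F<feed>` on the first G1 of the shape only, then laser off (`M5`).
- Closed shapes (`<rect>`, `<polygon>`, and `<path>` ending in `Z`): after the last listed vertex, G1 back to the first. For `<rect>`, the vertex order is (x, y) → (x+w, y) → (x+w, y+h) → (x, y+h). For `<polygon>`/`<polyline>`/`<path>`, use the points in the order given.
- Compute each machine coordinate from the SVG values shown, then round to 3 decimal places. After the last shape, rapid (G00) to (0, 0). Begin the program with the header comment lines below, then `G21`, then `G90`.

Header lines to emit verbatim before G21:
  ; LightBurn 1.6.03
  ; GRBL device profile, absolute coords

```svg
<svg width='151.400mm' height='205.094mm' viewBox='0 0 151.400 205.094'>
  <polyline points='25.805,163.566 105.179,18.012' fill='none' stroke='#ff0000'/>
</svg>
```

; LightBurn 1.6.03
; GRBL device profile, absolute coords
G21
G90
G00 X25.805 Y41.528
M4 S804
G1 X105.179 Y187.082 F1227
M5
G00 X0.000 Y0.000

viewBox `0 0 151.400 205.094` with mm width/height → 1 unit = 1 mm. Flip: y_m = 205.094 − y_svg.

**Shape 1** — `<polyline>` line segment, stroke `#ff0000` → cut (S804, F1227). Machine vertices: (25.805,41.528) → (105.179,187.082). Open path.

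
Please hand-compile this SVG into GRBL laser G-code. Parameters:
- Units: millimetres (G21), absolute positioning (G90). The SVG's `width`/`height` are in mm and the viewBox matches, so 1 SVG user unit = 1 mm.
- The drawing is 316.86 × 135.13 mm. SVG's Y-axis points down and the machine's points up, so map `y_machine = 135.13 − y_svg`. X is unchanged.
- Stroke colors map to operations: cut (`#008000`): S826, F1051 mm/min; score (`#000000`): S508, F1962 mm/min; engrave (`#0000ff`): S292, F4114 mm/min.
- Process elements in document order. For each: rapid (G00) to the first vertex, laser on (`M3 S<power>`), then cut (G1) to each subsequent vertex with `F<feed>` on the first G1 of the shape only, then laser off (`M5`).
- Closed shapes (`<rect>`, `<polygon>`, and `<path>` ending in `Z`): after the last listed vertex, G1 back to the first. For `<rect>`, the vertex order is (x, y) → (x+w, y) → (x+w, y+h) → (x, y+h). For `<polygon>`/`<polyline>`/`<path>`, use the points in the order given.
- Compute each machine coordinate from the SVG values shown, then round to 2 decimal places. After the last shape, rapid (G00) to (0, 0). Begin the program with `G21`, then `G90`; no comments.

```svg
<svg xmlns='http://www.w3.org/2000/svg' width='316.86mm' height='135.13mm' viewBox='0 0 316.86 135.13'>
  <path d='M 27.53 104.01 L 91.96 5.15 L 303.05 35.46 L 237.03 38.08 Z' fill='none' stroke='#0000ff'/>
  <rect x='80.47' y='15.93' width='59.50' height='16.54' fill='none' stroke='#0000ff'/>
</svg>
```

G21
G90
G00 X27.53 Y31.12
M3 S292
G1 X91.96 Y129.98 F4114
G1 X303.05 Y99.67
G1 X237.03 Y97.05
G1 X27.53 Y31.12
M5
G00 X80.47 Y119.20
M3 S292
G1 X139.97 Y119.20 F4114
G1 X139.97 Y102.66
G1 X80.47 Y102.66
G1 X80.47 Y119.20
M5
G00 X0.00 Y0.00

viewBox `0 0 316.86 135.13` with mm width/height → 1 unit = 1 mm. Flip: y_m = 135.13 − y_svg.

**Shape 1** — `<path>` closed polygon, stroke `#0000ff` → engrave (S292, F4114). Machine vertices: (27.53,31.12) → (91.96,129.98) → (303.05,99.67) → (237.03,97.05) → (27.53,31.12). Closed: final G1 returns to the first vertex.

**Shape 2** — `<rect>` rectangle, stroke `#0000ff` → engrave (S292, F4114). Machine vertices: (80.47,119.20) → (139.97,119.20) → (139.97,102.66) → (80.47,102.66) → (80.47,119.20). Closed: final G1 returns to the first vertex.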